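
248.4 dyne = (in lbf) 0.0005584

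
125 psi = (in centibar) 861.8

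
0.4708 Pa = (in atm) 4.646e-06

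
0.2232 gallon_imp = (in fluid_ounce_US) 34.31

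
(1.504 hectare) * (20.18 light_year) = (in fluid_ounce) 9.709e+25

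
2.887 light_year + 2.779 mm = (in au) 1.826e+05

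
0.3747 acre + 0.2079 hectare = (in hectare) 0.3595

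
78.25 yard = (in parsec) 2.319e-15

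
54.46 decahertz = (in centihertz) 5.446e+04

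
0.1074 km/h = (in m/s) 0.02983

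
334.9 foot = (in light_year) 1.079e-14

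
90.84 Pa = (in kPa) 0.09084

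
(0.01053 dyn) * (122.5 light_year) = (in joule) 1.22e+11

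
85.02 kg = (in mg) 8.502e+07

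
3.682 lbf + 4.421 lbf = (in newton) 36.04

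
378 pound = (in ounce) 6048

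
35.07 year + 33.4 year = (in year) 68.47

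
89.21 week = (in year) 1.711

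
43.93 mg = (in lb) 9.685e-05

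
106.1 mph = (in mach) 0.1393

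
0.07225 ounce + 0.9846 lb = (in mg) 4.487e+05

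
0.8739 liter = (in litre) 0.8739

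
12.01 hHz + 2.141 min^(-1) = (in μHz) 1.201e+09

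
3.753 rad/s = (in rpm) 35.84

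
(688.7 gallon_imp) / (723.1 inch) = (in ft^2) 1.835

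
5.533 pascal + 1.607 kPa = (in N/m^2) 1613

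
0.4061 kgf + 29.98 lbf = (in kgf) 14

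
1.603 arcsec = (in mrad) 0.007772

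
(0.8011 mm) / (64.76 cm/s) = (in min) 2.062e-05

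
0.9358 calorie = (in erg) 3.915e+07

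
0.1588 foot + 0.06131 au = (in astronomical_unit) 0.06131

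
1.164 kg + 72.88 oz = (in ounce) 113.9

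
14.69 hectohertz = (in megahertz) 0.001469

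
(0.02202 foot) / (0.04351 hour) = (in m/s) 4.285e-05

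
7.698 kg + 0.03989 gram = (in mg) 7.698e+06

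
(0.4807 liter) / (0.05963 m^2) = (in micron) 8061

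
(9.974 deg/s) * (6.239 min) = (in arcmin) 2.24e+05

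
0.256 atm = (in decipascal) 2.594e+05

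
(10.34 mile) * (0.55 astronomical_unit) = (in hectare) 1.369e+11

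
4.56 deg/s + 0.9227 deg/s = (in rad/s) 0.09569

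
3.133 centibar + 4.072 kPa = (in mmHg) 54.04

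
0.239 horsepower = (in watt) 178.2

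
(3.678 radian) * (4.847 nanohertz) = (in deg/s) 1.021e-06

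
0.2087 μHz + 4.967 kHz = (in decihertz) 4.967e+04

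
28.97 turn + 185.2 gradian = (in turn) 29.43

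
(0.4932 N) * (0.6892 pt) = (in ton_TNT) 2.866e-14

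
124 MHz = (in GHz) 0.124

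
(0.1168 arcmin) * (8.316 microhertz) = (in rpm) 2.698e-09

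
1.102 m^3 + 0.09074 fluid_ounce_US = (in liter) 1102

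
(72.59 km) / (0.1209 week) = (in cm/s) 99.27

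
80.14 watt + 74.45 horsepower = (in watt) 5.56e+04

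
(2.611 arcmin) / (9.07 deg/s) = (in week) 7.933e-09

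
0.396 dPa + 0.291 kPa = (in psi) 0.04221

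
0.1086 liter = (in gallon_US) 0.02869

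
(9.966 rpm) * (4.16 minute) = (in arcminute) 8.955e+05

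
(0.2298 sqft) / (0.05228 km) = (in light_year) 4.316e-20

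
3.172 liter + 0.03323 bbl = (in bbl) 0.05318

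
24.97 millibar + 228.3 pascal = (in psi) 0.3953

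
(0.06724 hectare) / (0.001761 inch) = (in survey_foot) 4.932e+07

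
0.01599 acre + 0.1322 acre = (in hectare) 0.05997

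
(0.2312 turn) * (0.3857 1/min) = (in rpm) 0.08917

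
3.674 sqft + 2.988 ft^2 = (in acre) 0.0001529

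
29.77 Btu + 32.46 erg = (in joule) 3.141e+04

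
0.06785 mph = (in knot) 0.05896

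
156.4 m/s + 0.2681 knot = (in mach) 0.4597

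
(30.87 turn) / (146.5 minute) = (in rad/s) 0.02207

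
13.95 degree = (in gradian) 15.5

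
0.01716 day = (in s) 1483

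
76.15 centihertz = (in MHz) 7.615e-07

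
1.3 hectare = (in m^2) 1.3e+04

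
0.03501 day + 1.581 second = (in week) 0.005004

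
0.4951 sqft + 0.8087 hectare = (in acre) 1.998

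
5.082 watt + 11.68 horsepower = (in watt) 8715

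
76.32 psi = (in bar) 5.262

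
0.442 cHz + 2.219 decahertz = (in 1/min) 1332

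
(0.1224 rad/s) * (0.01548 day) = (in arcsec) 3.377e+07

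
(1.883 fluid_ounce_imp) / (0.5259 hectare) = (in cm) 1.017e-06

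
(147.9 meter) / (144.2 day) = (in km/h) 4.274e-05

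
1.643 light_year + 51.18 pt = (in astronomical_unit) 1.039e+05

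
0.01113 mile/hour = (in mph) 0.01113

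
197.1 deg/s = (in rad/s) 3.44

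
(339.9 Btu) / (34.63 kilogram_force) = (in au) 7.059e-09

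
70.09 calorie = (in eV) 1.83e+21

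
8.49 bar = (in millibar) 8490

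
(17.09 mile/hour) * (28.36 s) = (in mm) 2.167e+05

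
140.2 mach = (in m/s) 4.774e+04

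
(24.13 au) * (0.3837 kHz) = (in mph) 3.098e+15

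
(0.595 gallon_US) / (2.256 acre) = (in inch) 9.713e-06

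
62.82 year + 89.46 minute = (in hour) 5.503e+05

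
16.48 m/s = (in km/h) 59.33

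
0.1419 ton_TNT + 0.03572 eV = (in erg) 5.937e+15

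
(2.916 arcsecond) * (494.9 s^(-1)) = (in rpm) 0.06681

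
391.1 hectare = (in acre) 966.4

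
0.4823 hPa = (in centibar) 0.04823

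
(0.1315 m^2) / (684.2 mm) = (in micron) 1.922e+05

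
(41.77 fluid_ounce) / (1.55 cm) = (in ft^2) 0.8578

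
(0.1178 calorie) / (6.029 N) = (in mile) 5.08e-05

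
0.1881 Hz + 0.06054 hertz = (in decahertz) 0.02486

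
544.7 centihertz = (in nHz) 5.447e+09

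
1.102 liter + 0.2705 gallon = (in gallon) 0.5616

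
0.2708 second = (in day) 3.134e-06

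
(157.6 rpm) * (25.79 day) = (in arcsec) 7.585e+12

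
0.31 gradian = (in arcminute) 16.74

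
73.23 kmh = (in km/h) 73.23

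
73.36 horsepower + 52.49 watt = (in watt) 5.476e+04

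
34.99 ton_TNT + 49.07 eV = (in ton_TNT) 34.99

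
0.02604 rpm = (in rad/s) 0.002727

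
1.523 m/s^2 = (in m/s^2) 1.523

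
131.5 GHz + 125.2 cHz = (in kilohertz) 1.315e+08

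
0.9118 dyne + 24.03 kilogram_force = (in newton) 235.7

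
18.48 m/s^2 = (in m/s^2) 18.48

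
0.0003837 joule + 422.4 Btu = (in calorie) 1.065e+05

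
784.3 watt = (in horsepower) 1.052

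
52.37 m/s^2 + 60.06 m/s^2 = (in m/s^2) 112.4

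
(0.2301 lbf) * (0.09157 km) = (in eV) 5.85e+20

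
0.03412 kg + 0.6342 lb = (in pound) 0.7094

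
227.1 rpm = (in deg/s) 1363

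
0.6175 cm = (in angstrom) 6.175e+07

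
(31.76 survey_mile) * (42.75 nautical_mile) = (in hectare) 4.047e+05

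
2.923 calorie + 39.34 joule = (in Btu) 0.04888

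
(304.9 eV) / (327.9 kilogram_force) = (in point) 4.306e-17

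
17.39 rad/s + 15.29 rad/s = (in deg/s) 1872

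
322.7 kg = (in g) 3.227e+05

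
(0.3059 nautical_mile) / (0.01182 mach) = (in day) 0.001629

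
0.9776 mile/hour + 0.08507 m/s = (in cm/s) 52.21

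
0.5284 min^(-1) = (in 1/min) 0.5284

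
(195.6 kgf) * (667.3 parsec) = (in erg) 3.95e+29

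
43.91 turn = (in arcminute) 9.485e+05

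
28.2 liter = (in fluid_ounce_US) 953.6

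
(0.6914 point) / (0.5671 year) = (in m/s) 1.364e-11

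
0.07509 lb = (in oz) 1.201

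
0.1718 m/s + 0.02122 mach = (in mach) 0.02172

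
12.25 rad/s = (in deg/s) 701.9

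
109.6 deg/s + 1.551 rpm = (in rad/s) 2.075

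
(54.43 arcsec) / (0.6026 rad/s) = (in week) 7.241e-10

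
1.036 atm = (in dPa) 1.05e+06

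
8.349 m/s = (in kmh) 30.06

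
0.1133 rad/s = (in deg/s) 6.492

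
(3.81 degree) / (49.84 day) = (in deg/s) 8.848e-07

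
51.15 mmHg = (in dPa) 6.819e+04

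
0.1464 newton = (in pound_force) 0.03291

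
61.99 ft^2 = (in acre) 0.001423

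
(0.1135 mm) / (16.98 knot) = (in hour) 3.609e-09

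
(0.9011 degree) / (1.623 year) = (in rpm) 2.934e-09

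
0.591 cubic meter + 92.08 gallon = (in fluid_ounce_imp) 3.307e+04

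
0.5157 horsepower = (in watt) 384.6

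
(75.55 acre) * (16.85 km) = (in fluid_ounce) 1.742e+14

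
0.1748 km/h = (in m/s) 0.04856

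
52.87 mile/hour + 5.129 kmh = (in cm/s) 2506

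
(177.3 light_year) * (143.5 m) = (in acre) 5.948e+16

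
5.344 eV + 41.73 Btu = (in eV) 2.748e+23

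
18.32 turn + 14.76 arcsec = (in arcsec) 2.374e+07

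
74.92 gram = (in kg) 0.07492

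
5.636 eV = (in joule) 9.03e-19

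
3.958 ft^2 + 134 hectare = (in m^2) 1.34e+06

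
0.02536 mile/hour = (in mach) 3.329e-05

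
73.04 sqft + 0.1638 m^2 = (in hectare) 0.0006949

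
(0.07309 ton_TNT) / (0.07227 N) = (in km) 4.231e+06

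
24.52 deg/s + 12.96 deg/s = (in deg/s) 37.48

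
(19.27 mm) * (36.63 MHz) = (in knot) 1.372e+06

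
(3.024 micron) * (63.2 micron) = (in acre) 4.723e-14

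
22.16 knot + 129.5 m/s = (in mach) 0.4138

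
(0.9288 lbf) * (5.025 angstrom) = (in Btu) 1.968e-12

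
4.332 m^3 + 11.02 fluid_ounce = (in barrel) 27.25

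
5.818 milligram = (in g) 0.005818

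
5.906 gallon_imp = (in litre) 26.85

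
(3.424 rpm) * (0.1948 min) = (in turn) 0.667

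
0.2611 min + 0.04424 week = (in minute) 446.2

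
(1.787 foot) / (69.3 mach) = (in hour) 6.412e-09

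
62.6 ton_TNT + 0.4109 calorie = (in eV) 1.635e+30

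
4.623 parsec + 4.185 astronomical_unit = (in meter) 1.427e+17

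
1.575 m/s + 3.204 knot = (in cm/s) 322.3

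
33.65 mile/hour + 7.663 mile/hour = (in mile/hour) 41.31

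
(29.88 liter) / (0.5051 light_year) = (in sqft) 6.731e-17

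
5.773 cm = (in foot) 0.1894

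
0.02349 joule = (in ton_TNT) 5.614e-12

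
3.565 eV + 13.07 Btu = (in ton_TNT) 3.296e-06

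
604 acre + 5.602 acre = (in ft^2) 2.655e+07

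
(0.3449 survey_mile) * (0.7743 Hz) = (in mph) 961.4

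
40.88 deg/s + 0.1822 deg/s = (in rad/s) 0.7167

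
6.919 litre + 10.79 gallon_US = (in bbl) 0.3004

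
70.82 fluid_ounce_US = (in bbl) 0.01317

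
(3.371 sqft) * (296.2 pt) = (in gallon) 8.645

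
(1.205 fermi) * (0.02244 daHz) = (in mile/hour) 6.049e-16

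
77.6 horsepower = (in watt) 5.787e+04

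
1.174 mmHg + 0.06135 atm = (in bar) 0.06373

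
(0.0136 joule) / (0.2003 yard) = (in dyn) 7425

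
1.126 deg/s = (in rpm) 0.1877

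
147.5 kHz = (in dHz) 1.475e+06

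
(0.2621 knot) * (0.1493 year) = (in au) 4.244e-06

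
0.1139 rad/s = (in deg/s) 6.526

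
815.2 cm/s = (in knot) 15.85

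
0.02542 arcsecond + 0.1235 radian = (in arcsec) 2.547e+04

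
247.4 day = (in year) 0.6778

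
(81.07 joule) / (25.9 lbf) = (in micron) 7.037e+05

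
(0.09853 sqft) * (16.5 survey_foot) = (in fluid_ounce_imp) 1620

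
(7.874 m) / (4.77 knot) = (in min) 0.05348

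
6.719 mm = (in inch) 0.2645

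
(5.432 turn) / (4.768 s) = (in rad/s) 7.158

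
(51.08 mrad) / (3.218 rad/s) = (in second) 0.01587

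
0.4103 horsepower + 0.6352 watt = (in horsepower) 0.4112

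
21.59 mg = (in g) 0.02159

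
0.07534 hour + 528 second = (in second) 799.2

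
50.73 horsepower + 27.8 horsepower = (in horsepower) 78.53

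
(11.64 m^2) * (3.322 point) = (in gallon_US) 3.604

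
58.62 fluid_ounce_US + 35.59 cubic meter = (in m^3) 35.59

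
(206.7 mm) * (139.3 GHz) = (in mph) 6.441e+10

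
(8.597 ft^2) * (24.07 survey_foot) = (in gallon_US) 1548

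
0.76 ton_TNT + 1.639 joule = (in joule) 3.18e+09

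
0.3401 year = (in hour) 2979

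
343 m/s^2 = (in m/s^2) 343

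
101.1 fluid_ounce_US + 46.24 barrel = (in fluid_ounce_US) 2.487e+05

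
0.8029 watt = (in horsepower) 0.001077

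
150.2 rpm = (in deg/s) 901.2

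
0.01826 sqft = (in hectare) 1.696e-07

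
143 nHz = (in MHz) 1.43e-13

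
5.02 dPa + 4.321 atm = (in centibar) 437.8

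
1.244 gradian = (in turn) 0.00311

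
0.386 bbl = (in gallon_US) 16.21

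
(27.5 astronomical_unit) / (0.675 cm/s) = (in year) 1.933e+07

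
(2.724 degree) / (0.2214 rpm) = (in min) 0.03418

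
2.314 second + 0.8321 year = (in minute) 4.374e+05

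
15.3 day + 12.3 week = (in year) 0.2778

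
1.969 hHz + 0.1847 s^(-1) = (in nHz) 1.971e+11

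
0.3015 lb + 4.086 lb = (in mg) 1.99e+06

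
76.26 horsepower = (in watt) 5.687e+04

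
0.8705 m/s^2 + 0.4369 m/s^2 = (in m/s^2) 1.307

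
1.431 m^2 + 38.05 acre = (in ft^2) 1.657e+06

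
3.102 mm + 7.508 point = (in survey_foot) 0.01887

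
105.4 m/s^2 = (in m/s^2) 105.4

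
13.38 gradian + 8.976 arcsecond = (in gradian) 13.38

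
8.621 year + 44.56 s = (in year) 8.621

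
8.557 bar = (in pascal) 8.557e+05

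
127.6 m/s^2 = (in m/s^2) 127.6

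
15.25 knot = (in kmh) 28.24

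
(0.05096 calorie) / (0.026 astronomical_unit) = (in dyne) 5.482e-06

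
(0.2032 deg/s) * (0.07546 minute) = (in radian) 0.01606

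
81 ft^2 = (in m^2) 7.525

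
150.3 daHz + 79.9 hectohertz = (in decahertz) 949.3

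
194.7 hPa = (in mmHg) 146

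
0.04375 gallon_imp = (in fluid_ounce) 6.725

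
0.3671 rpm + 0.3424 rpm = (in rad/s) 0.0743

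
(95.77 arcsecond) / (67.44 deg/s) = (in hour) 1.096e-07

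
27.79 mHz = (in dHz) 0.2779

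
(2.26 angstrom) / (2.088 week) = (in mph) 4.003e-16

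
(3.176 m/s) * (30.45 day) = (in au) 5.585e-05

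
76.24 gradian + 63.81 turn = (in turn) 64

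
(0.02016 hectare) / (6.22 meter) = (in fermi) 3.241e+16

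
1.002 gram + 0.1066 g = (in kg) 0.001109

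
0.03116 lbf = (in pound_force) 0.03116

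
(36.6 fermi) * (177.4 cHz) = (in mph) 1.452e-13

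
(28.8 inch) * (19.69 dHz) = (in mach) 0.00423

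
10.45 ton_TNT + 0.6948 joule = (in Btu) 4.144e+07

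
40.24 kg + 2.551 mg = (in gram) 4.024e+04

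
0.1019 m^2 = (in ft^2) 1.097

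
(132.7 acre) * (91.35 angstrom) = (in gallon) 1.296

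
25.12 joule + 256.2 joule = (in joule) 281.3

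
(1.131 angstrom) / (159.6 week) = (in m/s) 1.172e-18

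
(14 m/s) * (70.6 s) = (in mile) 0.6142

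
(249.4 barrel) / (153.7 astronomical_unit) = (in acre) 4.261e-16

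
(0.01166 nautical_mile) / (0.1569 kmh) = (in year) 1.571e-05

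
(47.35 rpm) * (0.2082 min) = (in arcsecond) 1.278e+07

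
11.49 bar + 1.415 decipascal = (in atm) 11.34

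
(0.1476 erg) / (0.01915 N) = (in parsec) 2.498e-23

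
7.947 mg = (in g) 0.007947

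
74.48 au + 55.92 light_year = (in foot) 1.736e+18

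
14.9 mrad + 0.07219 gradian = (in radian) 0.01603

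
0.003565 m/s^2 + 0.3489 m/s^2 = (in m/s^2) 0.3525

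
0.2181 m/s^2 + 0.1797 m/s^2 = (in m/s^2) 0.3978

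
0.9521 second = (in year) 3.019e-08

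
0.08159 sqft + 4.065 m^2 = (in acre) 0.001006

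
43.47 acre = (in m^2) 1.759e+05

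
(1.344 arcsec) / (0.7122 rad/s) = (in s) 9.149e-06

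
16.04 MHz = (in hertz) 1.604e+07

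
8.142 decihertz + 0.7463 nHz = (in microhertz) 8.142e+05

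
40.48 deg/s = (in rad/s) 0.7065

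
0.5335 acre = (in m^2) 2159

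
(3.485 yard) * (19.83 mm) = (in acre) 1.562e-05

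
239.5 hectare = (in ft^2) 2.578e+07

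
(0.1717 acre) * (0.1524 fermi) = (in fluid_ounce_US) 3.581e-09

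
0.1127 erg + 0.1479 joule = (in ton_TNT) 3.535e-11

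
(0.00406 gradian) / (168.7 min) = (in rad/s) 6.301e-09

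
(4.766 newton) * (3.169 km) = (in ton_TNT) 3.61e-06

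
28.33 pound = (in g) 1.285e+04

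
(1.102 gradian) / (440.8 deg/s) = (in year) 7.135e-11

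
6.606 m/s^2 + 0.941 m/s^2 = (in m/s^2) 7.547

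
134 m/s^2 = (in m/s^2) 134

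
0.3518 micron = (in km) 3.518e-10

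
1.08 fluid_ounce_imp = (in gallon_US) 0.008106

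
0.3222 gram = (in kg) 0.0003222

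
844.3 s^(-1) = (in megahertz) 0.0008443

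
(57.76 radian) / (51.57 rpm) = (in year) 3.392e-07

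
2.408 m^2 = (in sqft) 25.92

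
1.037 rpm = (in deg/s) 6.222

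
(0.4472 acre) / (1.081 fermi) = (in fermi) 1.674e+33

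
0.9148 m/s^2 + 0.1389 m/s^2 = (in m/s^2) 1.054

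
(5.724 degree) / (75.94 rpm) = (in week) 2.077e-08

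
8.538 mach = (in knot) 5651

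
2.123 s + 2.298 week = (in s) 1.39e+06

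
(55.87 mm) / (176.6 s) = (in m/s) 0.0003164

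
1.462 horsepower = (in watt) 1090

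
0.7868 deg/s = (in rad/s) 0.01373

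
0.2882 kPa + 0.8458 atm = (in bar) 0.8599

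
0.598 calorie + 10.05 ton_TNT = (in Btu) 3.985e+07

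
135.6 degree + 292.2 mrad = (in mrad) 2659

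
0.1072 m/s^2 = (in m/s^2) 0.1072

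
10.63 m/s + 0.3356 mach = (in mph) 279.4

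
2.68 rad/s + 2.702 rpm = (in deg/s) 169.8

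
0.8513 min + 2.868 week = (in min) 2.891e+04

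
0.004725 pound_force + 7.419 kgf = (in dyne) 7.278e+06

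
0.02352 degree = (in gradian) 0.02613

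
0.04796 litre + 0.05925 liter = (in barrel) 0.0006743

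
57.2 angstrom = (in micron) 0.00572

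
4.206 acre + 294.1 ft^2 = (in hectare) 1.705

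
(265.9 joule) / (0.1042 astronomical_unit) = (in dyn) 0.001706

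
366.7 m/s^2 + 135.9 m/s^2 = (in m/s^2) 502.6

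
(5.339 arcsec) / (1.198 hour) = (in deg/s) 3.439e-07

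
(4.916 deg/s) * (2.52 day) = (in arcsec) 3.853e+09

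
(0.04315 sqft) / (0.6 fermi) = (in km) 6.681e+09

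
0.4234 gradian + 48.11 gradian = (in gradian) 48.53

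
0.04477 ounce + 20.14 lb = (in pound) 20.14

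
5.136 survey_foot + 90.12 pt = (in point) 4528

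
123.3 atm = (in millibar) 1.249e+05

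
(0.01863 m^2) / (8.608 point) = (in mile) 0.003812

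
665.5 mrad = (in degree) 38.13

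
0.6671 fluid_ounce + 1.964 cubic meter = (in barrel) 12.35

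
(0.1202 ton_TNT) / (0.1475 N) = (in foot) 1.119e+10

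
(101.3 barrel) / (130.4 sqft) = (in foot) 4.362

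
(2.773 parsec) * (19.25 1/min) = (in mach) 8.062e+13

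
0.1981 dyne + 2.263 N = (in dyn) 2.263e+05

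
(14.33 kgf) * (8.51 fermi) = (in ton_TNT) 2.858e-22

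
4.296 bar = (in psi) 62.31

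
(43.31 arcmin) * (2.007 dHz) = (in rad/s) 0.002528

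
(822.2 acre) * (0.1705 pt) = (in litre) 2.001e+05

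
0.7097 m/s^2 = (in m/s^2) 0.7097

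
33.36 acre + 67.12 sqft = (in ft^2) 1.453e+06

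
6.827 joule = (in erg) 6.827e+07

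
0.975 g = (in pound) 0.00215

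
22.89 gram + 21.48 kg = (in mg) 2.15e+07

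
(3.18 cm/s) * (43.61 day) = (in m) 1.198e+05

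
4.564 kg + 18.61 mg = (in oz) 161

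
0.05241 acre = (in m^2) 212.1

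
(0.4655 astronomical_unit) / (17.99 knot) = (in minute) 1.254e+08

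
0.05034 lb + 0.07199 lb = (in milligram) 5.549e+04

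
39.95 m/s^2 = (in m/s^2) 39.95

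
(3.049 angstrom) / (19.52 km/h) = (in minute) 9.372e-13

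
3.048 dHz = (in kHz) 0.0003048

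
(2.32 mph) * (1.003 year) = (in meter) 3.281e+07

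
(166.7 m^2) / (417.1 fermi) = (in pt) 1.133e+18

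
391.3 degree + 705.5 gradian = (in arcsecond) 3.695e+06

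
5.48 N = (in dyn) 5.48e+05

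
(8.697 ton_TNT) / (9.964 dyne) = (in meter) 3.652e+14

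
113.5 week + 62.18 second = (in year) 2.177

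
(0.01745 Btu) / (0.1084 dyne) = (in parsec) 5.504e-10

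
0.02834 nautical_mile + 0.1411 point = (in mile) 0.03261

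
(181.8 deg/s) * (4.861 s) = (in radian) 15.42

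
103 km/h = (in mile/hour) 64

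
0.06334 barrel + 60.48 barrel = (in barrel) 60.54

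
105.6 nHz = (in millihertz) 0.0001056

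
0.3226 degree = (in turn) 0.0008961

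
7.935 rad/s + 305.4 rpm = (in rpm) 381.2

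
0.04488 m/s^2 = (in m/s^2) 0.04488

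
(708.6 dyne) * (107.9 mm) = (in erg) 7646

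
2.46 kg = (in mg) 2.46e+06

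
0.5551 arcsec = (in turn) 4.283e-07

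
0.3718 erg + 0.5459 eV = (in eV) 2.321e+11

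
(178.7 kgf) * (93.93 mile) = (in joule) 2.649e+08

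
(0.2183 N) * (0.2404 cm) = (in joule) 0.0005248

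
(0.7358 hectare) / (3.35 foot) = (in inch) 2.837e+05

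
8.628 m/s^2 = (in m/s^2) 8.628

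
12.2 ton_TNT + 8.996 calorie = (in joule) 5.104e+10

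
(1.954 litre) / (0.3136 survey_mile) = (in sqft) 4.167e-05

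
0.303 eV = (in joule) 4.855e-20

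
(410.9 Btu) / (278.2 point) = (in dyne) 4.417e+11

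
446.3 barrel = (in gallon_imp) 1.561e+04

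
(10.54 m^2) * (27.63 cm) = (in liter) 2912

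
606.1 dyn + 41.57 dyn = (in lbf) 0.001456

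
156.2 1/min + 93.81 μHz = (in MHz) 2.603e-06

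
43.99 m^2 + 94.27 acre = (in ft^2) 4.107e+06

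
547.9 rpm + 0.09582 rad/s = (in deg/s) 3293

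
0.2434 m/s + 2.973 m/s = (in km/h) 11.58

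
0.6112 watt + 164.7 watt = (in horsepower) 0.2217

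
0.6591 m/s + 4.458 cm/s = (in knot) 1.368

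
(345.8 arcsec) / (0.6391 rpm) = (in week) 4.142e-08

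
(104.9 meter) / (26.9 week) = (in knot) 1.253e-05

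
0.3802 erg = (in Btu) 3.604e-11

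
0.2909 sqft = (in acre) 6.678e-06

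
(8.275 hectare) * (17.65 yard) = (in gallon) 3.528e+08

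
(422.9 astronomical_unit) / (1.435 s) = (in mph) 9.862e+13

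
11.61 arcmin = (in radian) 0.003377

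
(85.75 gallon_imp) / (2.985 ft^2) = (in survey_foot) 4.612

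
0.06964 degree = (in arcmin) 4.178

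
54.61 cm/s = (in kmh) 1.966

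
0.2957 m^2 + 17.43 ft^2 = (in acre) 0.0004732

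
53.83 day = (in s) 4.651e+06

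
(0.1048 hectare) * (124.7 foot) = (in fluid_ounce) 1.347e+09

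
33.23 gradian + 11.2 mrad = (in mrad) 533.2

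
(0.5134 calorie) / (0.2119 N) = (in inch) 399.1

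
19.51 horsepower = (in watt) 1.455e+04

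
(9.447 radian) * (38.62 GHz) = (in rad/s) 3.648e+11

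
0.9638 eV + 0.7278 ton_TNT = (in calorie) 7.278e+08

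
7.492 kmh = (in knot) 4.045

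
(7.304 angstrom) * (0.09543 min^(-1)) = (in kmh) 4.182e-12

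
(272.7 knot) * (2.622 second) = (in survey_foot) 1207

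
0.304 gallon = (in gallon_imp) 0.2531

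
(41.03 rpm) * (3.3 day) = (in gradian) 7.799e+07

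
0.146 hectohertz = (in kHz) 0.0146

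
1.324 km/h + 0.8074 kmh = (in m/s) 0.5921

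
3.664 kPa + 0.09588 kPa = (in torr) 28.2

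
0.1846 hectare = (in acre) 0.4562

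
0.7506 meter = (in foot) 2.463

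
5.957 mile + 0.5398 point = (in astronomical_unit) 6.408e-08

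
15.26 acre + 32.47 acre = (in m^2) 1.932e+05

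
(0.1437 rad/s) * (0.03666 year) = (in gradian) 1.058e+07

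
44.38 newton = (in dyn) 4.438e+06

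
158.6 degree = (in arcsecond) 5.71e+05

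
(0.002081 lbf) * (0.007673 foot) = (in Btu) 2.052e-08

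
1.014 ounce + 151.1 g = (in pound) 0.3965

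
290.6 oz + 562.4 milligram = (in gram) 8239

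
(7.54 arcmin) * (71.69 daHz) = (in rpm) 15.02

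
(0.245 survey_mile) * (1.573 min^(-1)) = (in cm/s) 1034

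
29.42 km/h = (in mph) 18.28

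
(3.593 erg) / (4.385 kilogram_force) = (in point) 2.368e-05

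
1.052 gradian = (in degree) 0.9468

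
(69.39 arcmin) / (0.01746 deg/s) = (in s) 66.24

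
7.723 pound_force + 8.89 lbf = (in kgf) 7.536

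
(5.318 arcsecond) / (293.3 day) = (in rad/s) 1.017e-12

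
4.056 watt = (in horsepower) 0.005439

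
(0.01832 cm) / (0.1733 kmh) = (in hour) 1.057e-06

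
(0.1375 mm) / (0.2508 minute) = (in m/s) 9.137e-06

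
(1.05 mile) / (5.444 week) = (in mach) 1.507e-06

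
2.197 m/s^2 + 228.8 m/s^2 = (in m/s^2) 231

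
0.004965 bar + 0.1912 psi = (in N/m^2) 1815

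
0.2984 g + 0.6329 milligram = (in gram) 0.299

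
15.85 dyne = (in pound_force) 3.563e-05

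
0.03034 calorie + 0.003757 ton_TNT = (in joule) 1.572e+07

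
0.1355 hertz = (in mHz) 135.5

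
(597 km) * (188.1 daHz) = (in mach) 3.298e+06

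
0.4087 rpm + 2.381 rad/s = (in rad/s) 2.424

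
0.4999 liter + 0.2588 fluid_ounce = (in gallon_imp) 0.1116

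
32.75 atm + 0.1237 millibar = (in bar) 33.18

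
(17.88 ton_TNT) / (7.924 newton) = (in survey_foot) 3.097e+10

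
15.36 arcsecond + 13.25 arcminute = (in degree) 0.2251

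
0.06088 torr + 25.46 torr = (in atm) 0.03358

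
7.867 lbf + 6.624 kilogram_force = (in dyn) 9.995e+06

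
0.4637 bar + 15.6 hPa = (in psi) 6.952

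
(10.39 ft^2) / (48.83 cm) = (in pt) 5603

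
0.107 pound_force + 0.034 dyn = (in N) 0.476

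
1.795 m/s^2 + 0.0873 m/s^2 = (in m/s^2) 1.882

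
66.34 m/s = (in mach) 0.1948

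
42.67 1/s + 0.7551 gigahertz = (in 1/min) 4.531e+10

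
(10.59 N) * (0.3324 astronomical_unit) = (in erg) 5.266e+18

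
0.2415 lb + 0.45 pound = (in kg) 0.3137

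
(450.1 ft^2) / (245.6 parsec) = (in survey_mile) 3.429e-21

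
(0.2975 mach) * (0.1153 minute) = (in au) 4.684e-09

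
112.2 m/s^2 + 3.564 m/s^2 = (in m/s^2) 115.8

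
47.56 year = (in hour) 4.166e+05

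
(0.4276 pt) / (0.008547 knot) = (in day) 3.971e-07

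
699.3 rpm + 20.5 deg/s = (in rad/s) 73.59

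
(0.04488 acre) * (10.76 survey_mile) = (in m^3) 3.145e+06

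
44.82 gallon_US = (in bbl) 1.067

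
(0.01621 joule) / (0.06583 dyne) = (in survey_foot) 8.079e+04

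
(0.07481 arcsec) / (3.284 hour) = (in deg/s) 1.758e-09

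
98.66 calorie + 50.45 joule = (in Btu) 0.4391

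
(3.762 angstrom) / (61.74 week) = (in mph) 2.254e-17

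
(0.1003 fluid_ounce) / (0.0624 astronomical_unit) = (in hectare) 3.178e-20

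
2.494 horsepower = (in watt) 1860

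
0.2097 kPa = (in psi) 0.03041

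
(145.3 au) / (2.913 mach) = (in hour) 6.087e+06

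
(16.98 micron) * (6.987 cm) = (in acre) 2.932e-10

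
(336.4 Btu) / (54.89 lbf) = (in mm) 1.454e+06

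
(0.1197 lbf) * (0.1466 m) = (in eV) 4.872e+17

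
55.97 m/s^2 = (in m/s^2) 55.97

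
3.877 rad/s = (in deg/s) 222.1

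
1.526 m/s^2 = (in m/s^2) 1.526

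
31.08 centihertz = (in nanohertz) 3.108e+08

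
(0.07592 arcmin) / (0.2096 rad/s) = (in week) 1.742e-10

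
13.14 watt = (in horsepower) 0.01762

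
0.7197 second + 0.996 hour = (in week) 0.00593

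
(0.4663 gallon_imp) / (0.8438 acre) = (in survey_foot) 2.037e-06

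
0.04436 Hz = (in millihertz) 44.36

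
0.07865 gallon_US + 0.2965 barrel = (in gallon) 12.53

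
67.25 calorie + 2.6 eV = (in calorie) 67.25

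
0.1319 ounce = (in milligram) 3739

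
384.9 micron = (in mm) 0.3849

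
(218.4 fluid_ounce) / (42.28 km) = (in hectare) 1.528e-11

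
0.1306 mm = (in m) 0.0001306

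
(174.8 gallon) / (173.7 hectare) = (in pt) 0.00108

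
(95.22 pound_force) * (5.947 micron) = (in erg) 2.519e+04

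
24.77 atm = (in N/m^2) 2.51e+06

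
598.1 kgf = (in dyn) 5.865e+08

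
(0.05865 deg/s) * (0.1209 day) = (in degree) 612.6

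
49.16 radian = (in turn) 7.824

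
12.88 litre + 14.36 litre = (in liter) 27.24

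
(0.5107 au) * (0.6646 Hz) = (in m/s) 5.078e+10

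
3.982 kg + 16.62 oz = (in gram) 4453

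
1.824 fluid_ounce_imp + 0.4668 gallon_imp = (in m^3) 0.002174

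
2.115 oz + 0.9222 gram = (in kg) 0.06088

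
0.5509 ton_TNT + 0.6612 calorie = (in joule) 2.305e+09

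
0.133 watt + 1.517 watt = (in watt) 1.65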